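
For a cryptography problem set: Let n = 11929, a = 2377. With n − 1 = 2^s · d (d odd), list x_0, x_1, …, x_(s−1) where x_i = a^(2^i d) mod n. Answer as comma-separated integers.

2698, 2514, 9755

n − 1 = 11928 = 2^3 · 1491, so s = 3 and d = 1491.
x_0 = 2377^1491 mod 11929 = 2698.
x_1 = 2698^2 mod 11929 = 2514.
x_2 = 2514^2 mod 11929 = 9755.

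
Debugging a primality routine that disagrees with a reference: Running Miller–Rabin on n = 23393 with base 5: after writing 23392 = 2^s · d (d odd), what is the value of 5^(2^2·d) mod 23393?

n − 1 = 23392 = 2^5 · 731, so s = 5 and d = 731.
x_0 = 5^731 mod 23393 = 6696.
x_1 = 6696^2 mod 23393 = 15428.
x_2 = 15428^2 mod 23393 = 22802.

22802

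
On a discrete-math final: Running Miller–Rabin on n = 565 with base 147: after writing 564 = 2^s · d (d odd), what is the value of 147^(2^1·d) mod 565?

539

n − 1 = 564 = 2^2 · 141, so s = 2 and d = 141.
x_0 = 147^141 mod 565 = 507.
x_1 = 507^2 mod 565 = 539.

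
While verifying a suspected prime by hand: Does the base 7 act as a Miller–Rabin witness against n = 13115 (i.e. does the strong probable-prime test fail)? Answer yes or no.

yes

n − 1 = 13114 = 2^1 · 6557, so s = 1 and d = 6557.
x_0 = 7^6557 mod 13115 = 10787.
x_0 ∉ {1, 13114} and s = 1, so 7 is a Miller–Rabin witness and 13115 is composite.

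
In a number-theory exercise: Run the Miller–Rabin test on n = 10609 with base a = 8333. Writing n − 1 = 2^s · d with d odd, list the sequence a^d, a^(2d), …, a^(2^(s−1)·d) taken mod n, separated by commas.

n − 1 = 10608 = 2^4 · 663, so s = 4 and d = 663.
x_0 = 8333^663 mod 10609 = 8035.
x_1 = 8035^2 mod 10609 = 5460.
x_2 = 5460^2 mod 10609 = 310.
x_3 = 310^2 mod 10609 = 619.

8035, 5460, 310, 619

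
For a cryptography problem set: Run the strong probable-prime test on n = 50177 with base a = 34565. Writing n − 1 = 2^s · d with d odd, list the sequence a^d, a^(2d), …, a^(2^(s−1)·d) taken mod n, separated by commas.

n − 1 = 50176 = 2^10 · 49, so s = 10 and d = 49.
x_0 = 34565^49 mod 50177 = 28592.
x_1 = 28592^2 mod 50177 = 18780.
x_2 = 18780^2 mod 50177 = 44444.
x_3 = 44444^2 mod 50177 = 1354.
x_4 = 1354^2 mod 50177 = 26944.
x_5 = 26944^2 mod 50177 = 18300.
x_6 = 18300^2 mod 50177 = 8702.
x_7 = 8702^2 mod 50177 = 7711.
x_8 = 7711^2 mod 50177 = 49953.
x_9 = 49953^2 mod 50177 = 50176.

28592, 18780, 44444, 1354, 26944, 18300, 8702, 7711, 49953, 50176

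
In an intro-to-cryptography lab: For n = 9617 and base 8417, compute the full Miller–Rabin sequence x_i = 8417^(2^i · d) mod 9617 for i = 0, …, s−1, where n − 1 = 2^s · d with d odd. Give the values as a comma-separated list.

6950, 5926, 5809, 8045

n − 1 = 9616 = 2^4 · 601, so s = 4 and d = 601.
x_0 = 8417^601 mod 9617 = 6950.
x_1 = 6950^2 mod 9617 = 5926.
x_2 = 5926^2 mod 9617 = 5809.
x_3 = 5809^2 mod 9617 = 8045.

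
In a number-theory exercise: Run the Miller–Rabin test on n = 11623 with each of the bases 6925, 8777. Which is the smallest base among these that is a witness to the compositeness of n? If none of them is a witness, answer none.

n − 1 = 11622 = 2^1 · 5811, so s = 1 and d = 5811.
Base 6925: x_0 = 6925^5811 mod 11623 = 520. x_0 ∉ {1, 11622} and s = 1, so 6925 is a Miller–Rabin witness and 11623 is composite.
Base 8777: x_0 = 8777^5811 mod 11623 = 9799. x_0 ∉ {1, 11622} and s = 1, so 8777 is a Miller–Rabin witness and 11623 is composite.
The smallest witness among the given bases is 6925.

6925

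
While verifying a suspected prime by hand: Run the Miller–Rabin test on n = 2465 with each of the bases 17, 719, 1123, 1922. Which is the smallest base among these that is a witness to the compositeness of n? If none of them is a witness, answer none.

n − 1 = 2464 = 2^5 · 77, so s = 5 and d = 77.
Base 17: x_0 = 17^77 mod 2465 = 17. x_0 is neither 1 nor 2464, so continue squaring. x_1 = 17^2 mod 2465 = 289. x_2 = 289^2 mod 2465 = 2176. x_3 = 2176^2 mod 2465 = 2176. x_4 = 2176^2 mod 2465 = 2176. Reached i = s−1 = 4 without hitting −1: 17 is a Miller–Rabin witness and 2465 is composite.
Base 719: x_0 = 719^77 mod 2465 = 1074. x_0 is neither 1 nor 2464, so continue squaring. x_1 = 1074^2 mod 2465 = 2321. x_2 = 2321^2 mod 2465 = 1016. x_3 = 1016^2 mod 2465 = 1886. x_4 = 1886^2 mod 2465 = 1. x_4 = 1 but x_3 ≠ ±1, a nontrivial square root of 1 — 719 is a witness and 2465 is composite.
Base 1123: x_0 = 1123^77 mod 2465 = 1293. x_0 is neither 1 nor 2464, so continue squaring. x_1 = 1293^2 mod 2465 = 579. x_2 = 579^2 mod 2465 = 1. x_2 = 1 but x_1 ≠ ±1, a nontrivial square root of 1 — 1123 is a witness and 2465 is composite.
Base 1922: x_0 = 1922^77 mod 2465 = 1752. x_0 is neither 1 nor 2464, so continue squaring. x_1 = 1752^2 mod 2465 = 579. x_2 = 579^2 mod 2465 = 1. x_2 = 1 but x_1 ≠ ±1, a nontrivial square root of 1 — 1922 is a witness and 2465 is composite.
The smallest witness among the given bases is 17.

17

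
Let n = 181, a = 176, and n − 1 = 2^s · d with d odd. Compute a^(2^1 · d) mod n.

1

n − 1 = 180 = 2^2 · 45, so s = 2 and d = 45.
x_0 = 176^45 mod 181 = 180.
x_1 = 180^2 mod 181 = 1.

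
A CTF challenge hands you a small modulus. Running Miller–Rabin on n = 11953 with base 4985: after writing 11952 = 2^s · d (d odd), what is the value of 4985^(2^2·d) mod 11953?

n − 1 = 11952 = 2^4 · 747, so s = 4 and d = 747.
By repeated squaring, 4985^747 ≡ 8779 (mod 11953).
x_0 = 8779.
x_1 = 8779^2 mod 11953 = 9850.
x_2 = 9850^2 mod 11953 = 11952.

11952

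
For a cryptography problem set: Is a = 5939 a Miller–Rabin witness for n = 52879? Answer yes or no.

no

n − 1 = 52878 = 2^1 · 26439, so s = 1 and d = 26439.
x_0 = 5939^26439 mod 52879 = 52878.
x_0 = 52878 ≡ −1, so 5939 is not a witness.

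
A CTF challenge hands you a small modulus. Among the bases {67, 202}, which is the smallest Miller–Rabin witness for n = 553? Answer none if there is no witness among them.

n − 1 = 552 = 2^3 · 69, so s = 3 and d = 69.
Base 67: x_0 = 67^69 mod 553 = 512. x_0 is neither 1 nor 552, so continue squaring. x_1 = 512^2 mod 553 = 22. x_2 = 22^2 mod 553 = 484. Reached i = s−1 = 2 without hitting −1: 67 is a Miller–Rabin witness and 553 is composite.
Base 202: x_0 = 202^69 mod 553 = 223. x_0 is neither 1 nor 552, so continue squaring. x_1 = 223^2 mod 553 = 512. x_2 = 512^2 mod 553 = 22. Reached i = s−1 = 2 without hitting −1: 202 is a Miller–Rabin witness and 553 is composite.
The smallest witness among the given bases is 67.

67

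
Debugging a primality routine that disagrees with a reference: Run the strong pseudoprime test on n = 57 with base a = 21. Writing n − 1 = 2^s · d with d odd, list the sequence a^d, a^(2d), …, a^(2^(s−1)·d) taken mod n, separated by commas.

33, 6, 36

n − 1 = 56 = 2^3 · 7, so s = 3 and d = 7.
x_0 = 21^7 mod 57 = 33.
x_1 = 33^2 mod 57 = 6.
x_2 = 6^2 mod 57 = 36.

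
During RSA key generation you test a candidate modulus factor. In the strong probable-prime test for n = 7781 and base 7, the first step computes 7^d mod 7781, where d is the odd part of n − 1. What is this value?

n − 1 = 7780 = 2^2 · 1945, so s = 2 and d = 1945.
7^1945 mod 7781 = 2257.

2257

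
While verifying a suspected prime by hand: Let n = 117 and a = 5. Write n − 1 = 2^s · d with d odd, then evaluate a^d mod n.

83

n − 1 = 116 = 2^2 · 29, so s = 2 and d = 29.
Repeated squaring mod 117: 5^1 ≡ 5, 5^2 ≡ 25, 5^4 ≡ 40, 5^8 ≡ 79, 5^16 ≡ 40.
29 = 16 + 8 + 4 + 1, so 5^29 ≡ 40·79·40·5 ≡ 83 (mod 117).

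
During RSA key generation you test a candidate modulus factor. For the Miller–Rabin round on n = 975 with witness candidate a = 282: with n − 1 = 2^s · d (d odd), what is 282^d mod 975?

n − 1 = 974 = 2^1 · 487, so s = 1 and d = 487.
Repeated squaring mod 975: 282^1 ≡ 282, 282^2 ≡ 549, 282^4 ≡ 126, 282^8 ≡ 276, 282^16 ≡ 126, 282^32 ≡ 276, 282^64 ≡ 126, 282^128 ≡ 276, 282^256 ≡ 126.
487 = 256 + 128 + 64 + 32 + 4 + 2 + 1, so 282^487 ≡ 126·276·126·276·126·549·282 ≡ 243 (mod 975).

243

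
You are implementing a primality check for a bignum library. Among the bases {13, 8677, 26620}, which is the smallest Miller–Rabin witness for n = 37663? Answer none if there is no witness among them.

n − 1 = 37662 = 2^1 · 18831, so s = 1 and d = 18831.
Base 13: x_0 = 13^18831 mod 37663 = 37662. x_0 = 37662 ≡ −1, so 13 is not a witness.
Base 8677: x_0 = 8677^18831 mod 37663 = 37662. x_0 = 37662 ≡ −1, so 8677 is not a witness.
Base 26620: x_0 = 26620^18831 mod 37663 = 37662. x_0 = 37662 ≡ −1, so 26620 is not a witness.
No listed base is a witness for 37663.

none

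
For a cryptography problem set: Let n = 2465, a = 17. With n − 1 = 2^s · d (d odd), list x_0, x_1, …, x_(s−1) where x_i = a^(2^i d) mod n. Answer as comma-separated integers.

n − 1 = 2464 = 2^5 · 77, so s = 5 and d = 77.
x_0 = 17^77 mod 2465 = 17.
x_1 = 17^2 mod 2465 = 289.
x_2 = 289^2 mod 2465 = 2176.
x_3 = 2176^2 mod 2465 = 2176.
x_4 = 2176^2 mod 2465 = 2176.

17, 289, 2176, 2176, 2176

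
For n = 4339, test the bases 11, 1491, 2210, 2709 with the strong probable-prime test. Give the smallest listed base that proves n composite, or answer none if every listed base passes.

none

n − 1 = 4338 = 2^1 · 2169, so s = 1 and d = 2169.
Base 11: x_0 = 11^2169 mod 4339 = 4338. x_0 = 4338 ≡ −1, so 11 is not a witness.
Base 1491: x_0 = 1491^2169 mod 4339 = 1. x_0 = 1, so 1491 is not a witness.
Base 2210: x_0 = 2210^2169 mod 4339 = 4338. x_0 = 4338 ≡ −1, so 2210 is not a witness.
Base 2709: x_0 = 2709^2169 mod 4339 = 1. x_0 = 1, so 2709 is not a witness.
No listed base is a witness for 4339.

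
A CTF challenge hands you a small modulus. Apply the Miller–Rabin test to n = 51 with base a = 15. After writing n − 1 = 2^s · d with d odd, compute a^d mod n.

15

n − 1 = 50 = 2^1 · 25, so s = 1 and d = 25.
15^25 mod 51 = 15.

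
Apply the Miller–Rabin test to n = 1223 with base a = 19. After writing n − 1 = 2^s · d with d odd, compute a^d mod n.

n − 1 = 1222 = 2^1 · 611, so s = 1 and d = 611.
19^611 mod 1223 = 1222.

1222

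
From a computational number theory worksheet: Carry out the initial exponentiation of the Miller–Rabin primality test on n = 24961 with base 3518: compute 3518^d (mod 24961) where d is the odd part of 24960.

4794

n − 1 = 24960 = 2^7 · 195, so s = 7 and d = 195.
3518^195 mod 24961 = 4794.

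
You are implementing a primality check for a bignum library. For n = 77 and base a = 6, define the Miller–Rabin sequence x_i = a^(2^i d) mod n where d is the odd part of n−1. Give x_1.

n − 1 = 76 = 2^2 · 19, so s = 2 and d = 19.
x_0 = 6^19 mod 77 = 13.
x_1 = 13^2 mod 77 = 15.

15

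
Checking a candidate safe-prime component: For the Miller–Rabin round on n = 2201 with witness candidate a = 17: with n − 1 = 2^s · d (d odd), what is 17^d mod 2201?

n − 1 = 2200 = 2^3 · 275, so s = 3 and d = 275.
17^275 mod 2201 = 212.

212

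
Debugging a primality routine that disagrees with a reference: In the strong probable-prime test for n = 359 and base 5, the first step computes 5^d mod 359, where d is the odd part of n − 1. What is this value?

n − 1 = 358 = 2^1 · 179, so s = 1 and d = 179.
5^179 mod 359 = 1.

1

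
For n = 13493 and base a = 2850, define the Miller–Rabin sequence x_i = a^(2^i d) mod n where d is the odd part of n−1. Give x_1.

9346

n − 1 = 13492 = 2^2 · 3373, so s = 2 and d = 3373.
x_0 = 2850^3373 mod 13493 = 11197.
x_1 = 11197^2 mod 13493 = 9346.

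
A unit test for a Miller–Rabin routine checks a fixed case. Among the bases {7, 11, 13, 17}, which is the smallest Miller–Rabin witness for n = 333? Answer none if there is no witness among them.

7

n − 1 = 332 = 2^2 · 83, so s = 2 and d = 83.
Base 7: x_0 = 7^83 mod 333 = 49. x_0 is neither 1 nor 332, so continue squaring. x_1 = 49^2 mod 333 = 70. Reached i = s−1 = 1 without hitting −1: 7 is a Miller–Rabin witness and 333 is composite.
Base 11: x_0 = 11^83 mod 333 = 212. x_0 is neither 1 nor 332, so continue squaring. x_1 = 212^2 mod 333 = 322. Reached i = s−1 = 1 without hitting −1: 11 is a Miller–Rabin witness and 333 is composite.
Base 13: x_0 = 13^83 mod 333 = 52. x_0 is neither 1 nor 332, so continue squaring. x_1 = 52^2 mod 333 = 40. Reached i = s−1 = 1 without hitting −1: 13 is a Miller–Rabin witness and 333 is composite.
Base 17: x_0 = 17^83 mod 333 = 143. x_0 is neither 1 nor 332, so continue squaring. x_1 = 143^2 mod 333 = 136. Reached i = s−1 = 1 without hitting −1: 17 is a Miller–Rabin witness and 333 is composite.
The smallest witness among the given bases is 7.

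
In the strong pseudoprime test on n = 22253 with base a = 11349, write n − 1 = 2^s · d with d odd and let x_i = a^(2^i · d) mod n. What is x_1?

18505

n − 1 = 22252 = 2^2 · 5563, so s = 2 and d = 5563.
x_0 = 11349^5563 mod 22253 = 13008.
x_1 = 13008^2 mod 22253 = 18505.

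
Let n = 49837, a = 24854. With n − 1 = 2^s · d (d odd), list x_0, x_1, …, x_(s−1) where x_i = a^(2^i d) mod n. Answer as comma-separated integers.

14448, 27348

n − 1 = 49836 = 2^2 · 12459, so s = 2 and d = 12459.
x_0 = 24854^12459 mod 49837 = 14448.
x_1 = 14448^2 mod 49837 = 27348.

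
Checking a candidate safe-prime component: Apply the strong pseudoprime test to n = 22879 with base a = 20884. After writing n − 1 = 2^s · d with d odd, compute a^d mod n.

n − 1 = 22878 = 2^1 · 11439, so s = 1 and d = 11439.
20884^11439 mod 22879 = 21902.

21902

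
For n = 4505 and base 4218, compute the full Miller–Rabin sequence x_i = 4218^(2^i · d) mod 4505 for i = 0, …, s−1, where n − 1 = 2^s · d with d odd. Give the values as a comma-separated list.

1657, 2104, 2906

n − 1 = 4504 = 2^3 · 563, so s = 3 and d = 563.
x_0 = 4218^563 mod 4505 = 1657.
x_1 = 1657^2 mod 4505 = 2104.
x_2 = 2104^2 mod 4505 = 2906.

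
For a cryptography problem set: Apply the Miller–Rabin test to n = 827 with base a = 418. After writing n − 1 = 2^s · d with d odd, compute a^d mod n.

826

n − 1 = 826 = 2^1 · 413, so s = 1 and d = 413.
418^413 mod 827 = 826.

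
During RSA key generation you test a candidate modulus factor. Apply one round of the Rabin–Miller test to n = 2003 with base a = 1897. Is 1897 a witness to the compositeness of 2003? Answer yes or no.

n − 1 = 2002 = 2^1 · 1001, so s = 1 and d = 1001.
x_0 = 1897^1001 mod 2003 = 1.
x_0 = 1, so 1897 is not a witness.

no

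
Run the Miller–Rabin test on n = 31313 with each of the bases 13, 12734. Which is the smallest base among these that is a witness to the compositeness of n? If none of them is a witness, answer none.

n − 1 = 31312 = 2^4 · 1957, so s = 4 and d = 1957.
Base 13: x_0 = 13^1957 mod 31313 = 12202. x_0 is neither 1 nor 31312, so continue squaring. x_1 = 12202^2 mod 31313 = 26802. x_2 = 26802^2 mod 31313 = 26984. x_3 = 26984^2 mod 31313 = 15067. Reached i = s−1 = 3 without hitting −1: 13 is a Miller–Rabin witness and 31313 is composite.
Base 12734: x_0 = 12734^1957 mod 31313 = 5767. x_0 is neither 1 nor 31312, so continue squaring. x_1 = 5767^2 mod 31313 = 3883. x_2 = 3883^2 mod 31313 = 16136. x_3 = 16136^2 mod 31313 = 2901. Reached i = s−1 = 3 without hitting −1: 12734 is a Miller–Rabin witness and 31313 is composite.
The smallest witness among the given bases is 13.

13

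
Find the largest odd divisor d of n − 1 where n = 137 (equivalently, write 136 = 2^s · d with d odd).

17

Halving: 136 → 68 → 34 → 17; 17 is odd.
So 136 = 2^3 · 17.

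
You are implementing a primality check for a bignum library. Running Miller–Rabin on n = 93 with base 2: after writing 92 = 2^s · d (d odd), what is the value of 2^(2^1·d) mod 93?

n − 1 = 92 = 2^2 · 23, so s = 2 and d = 23.
Repeated squaring mod 93: 2^1 ≡ 2, 2^2 ≡ 4, 2^4 ≡ 16, 2^8 ≡ 70, 2^16 ≡ 64.
23 = 16 + 4 + 2 + 1, so 2^23 ≡ 64·16·4·2 ≡ 8 (mod 93).
x_0 = 8.
x_1 = 8^2 mod 93 = 64.

64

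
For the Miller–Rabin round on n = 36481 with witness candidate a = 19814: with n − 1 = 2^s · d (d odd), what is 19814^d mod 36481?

n − 1 = 36480 = 2^7 · 285, so s = 7 and d = 285.
19814^285 mod 36481 = 35907.

35907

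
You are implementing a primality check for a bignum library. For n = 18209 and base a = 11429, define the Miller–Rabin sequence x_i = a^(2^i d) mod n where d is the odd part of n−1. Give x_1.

17928

n − 1 = 18208 = 2^5 · 569, so s = 5 and d = 569.
x_0 = 11429^569 mod 18209 = 2278.
x_1 = 2278^2 mod 18209 = 17928.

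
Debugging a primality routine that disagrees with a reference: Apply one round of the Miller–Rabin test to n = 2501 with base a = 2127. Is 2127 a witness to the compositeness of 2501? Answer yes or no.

no

n − 1 = 2500 = 2^2 · 625, so s = 2 and d = 625.
x_0 = 2127^625 mod 2501 = 2246.
x_0 is neither 1 nor 2500, so continue squaring.
x_1 = 2246^2 mod 2501 = 2500.
x_1 ≡ −1, so 2127 is not a witness.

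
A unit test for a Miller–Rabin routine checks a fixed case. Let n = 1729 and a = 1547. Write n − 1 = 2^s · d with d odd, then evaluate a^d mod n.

n − 1 = 1728 = 2^6 · 27, so s = 6 and d = 27.
1547^27 mod 1729 = 455.

455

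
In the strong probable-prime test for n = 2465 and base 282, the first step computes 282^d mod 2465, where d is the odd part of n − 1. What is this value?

n − 1 = 2464 = 2^5 · 77, so s = 5 and d = 77.
282^77 mod 2465 = 742.

742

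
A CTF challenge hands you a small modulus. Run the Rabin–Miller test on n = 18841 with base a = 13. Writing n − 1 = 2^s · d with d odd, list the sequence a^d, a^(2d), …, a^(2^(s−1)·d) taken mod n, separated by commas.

15260, 11681, 18080

n − 1 = 18840 = 2^3 · 2355, so s = 3 and d = 2355.
x_0 = 13^2355 mod 18841 = 15260.
x_1 = 15260^2 mod 18841 = 11681.
x_2 = 11681^2 mod 18841 = 18080.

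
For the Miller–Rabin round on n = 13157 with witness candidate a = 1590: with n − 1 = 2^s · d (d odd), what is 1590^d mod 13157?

8527

n − 1 = 13156 = 2^2 · 3289, so s = 2 and d = 3289.
1590^3289 mod 13157 = 8527.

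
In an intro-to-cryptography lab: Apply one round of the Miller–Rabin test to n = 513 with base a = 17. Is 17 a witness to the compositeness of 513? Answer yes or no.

n − 1 = 512 = 2^9 · 1, so s = 9 and d = 1.
x_0 = 17^1 mod 513 = 17.
x_0 is neither 1 nor 512, so continue squaring.
x_1 = 17^2 mod 513 = 289.
x_2 = 289^2 mod 513 = 415.
x_3 = 415^2 mod 513 = 370.
x_4 = 370^2 mod 513 = 442.
x_5 = 442^2 mod 513 = 424.
x_6 = 424^2 mod 513 = 226.
x_7 = 226^2 mod 513 = 289.
x_8 = 289^2 mod 513 = 415.
Reached i = s−1 = 8 without hitting −1: 17 is a Miller–Rabin witness and 513 is composite.

yes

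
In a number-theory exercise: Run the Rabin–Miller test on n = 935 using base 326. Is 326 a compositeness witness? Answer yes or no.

yes

n − 1 = 934 = 2^1 · 467, so s = 1 and d = 467.
x_0 = 326^467 mod 935 = 61.
x_0 ∉ {1, 934} and s = 1, so 326 is a Miller–Rabin witness and 935 is composite.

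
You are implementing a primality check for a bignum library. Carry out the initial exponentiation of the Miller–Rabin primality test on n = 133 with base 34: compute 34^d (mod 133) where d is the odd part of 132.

n − 1 = 132 = 2^2 · 33, so s = 2 and d = 33.
34^33 mod 133 = 27.

27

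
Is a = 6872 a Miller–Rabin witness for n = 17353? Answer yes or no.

no

n − 1 = 17352 = 2^3 · 2169, so s = 3 and d = 2169.
x_0 = 6872^2169 mod 17353 = 17352.
x_0 = 17352 ≡ −1, so 6872 is not a witness.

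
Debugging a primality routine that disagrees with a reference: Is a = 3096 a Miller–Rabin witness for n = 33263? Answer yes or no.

yes

n − 1 = 33262 = 2^1 · 16631, so s = 1 and d = 16631.
By repeated squaring, 3096^16631 ≡ 20797 (mod 33263).
x_0 = 3096^16631 mod 33263 = 20797.
x_0 ∉ {1, 33262} and s = 1, so 3096 is a Miller–Rabin witness and 33263 is composite.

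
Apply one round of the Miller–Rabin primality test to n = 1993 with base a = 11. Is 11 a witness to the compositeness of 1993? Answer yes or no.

no

n − 1 = 1992 = 2^3 · 249, so s = 3 and d = 249.
x_0 = 11^249 mod 1993 = 1033.
x_0 is neither 1 nor 1992, so continue squaring.
x_1 = 1033^2 mod 1993 = 834.
x_2 = 834^2 mod 1993 = 1992.
x_2 ≡ −1, so 11 is not a witness.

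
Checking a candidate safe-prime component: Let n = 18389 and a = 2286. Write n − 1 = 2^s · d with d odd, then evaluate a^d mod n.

n − 1 = 18388 = 2^2 · 4597, so s = 2 and d = 4597.
2286^4597 mod 18389 = 15495.

15495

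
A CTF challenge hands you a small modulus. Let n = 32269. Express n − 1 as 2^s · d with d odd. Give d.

8067

Halving: 32268 → 16134 → 8067; 8067 is odd.
So 32268 = 2^2 · 8067.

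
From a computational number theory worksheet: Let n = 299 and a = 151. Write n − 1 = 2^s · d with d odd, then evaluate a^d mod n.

190

n − 1 = 298 = 2^1 · 149, so s = 1 and d = 149.
151^149 mod 299 = 190.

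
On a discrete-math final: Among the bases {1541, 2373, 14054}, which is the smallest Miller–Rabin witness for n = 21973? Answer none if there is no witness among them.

2373

n − 1 = 21972 = 2^2 · 5493, so s = 2 and d = 5493.
Base 1541: x_0 = 1541^5493 mod 21973 = 1. x_0 = 1, so 1541 is not a witness.
Base 2373: x_0 = 2373^5493 mod 21973 = 17073. x_0 is neither 1 nor 21972, so continue squaring. x_1 = 17073^2 mod 21973 = 15484. Reached i = s−1 = 1 without hitting −1: 2373 is a Miller–Rabin witness and 21973 is composite.
Base 14054: x_0 = 14054^5493 mod 21973 = 1119. x_0 is neither 1 nor 21972, so continue squaring. x_1 = 1119^2 mod 21973 = 21673. Reached i = s−1 = 1 without hitting −1: 14054 is a Miller–Rabin witness and 21973 is composite.
The smallest witness among the given bases is 2373.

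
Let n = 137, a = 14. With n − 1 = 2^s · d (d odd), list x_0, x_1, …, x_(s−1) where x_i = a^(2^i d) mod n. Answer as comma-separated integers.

n − 1 = 136 = 2^3 · 17, so s = 3 and d = 17.
x_0 = 14^17 mod 137 = 136.
x_1 = 136^2 mod 137 = 1.
x_2 = 1^2 mod 137 = 1.

136, 1, 1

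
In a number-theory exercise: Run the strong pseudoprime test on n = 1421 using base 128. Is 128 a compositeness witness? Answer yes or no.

n − 1 = 1420 = 2^2 · 355, so s = 2 and d = 355.
x_0 = 128^355 mod 1421 = 1206.
x_0 is neither 1 nor 1420, so continue squaring.
x_1 = 1206^2 mod 1421 = 753.
Reached i = s−1 = 1 without hitting −1: 128 is a Miller–Rabin witness and 1421 is composite.

yes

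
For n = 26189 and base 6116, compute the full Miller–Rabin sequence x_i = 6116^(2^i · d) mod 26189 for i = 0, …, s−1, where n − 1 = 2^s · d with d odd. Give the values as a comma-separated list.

n − 1 = 26188 = 2^2 · 6547, so s = 2 and d = 6547.
x_0 = 6116^6547 mod 26189 = 1.
x_1 = 1^2 mod 26189 = 1.

1, 1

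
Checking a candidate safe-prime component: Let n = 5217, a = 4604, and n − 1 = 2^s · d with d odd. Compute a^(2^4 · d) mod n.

n − 1 = 5216 = 2^5 · 163, so s = 5 and d = 163.
x_0 = 4604^163 mod 5217 = 1829.
x_1 = 1829^2 mod 5217 = 1144.
x_2 = 1144^2 mod 5217 = 4486.
x_3 = 4486^2 mod 5217 = 2227.
x_4 = 2227^2 mod 5217 = 3379.

3379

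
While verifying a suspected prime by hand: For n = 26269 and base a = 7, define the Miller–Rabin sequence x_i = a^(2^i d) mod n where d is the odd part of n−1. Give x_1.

24225

n − 1 = 26268 = 2^2 · 6567, so s = 2 and d = 6567.
x_0 = 7^6567 mod 26269 = 9848.
x_1 = 9848^2 mod 26269 = 24225.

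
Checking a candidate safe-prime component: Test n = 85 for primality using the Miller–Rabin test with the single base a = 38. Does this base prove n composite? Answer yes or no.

no

n − 1 = 84 = 2^2 · 21, so s = 2 and d = 21.
x_0 = 38^21 mod 85 = 38.
x_0 is neither 1 nor 84, so continue squaring.
x_1 = 38^2 mod 85 = 84.
x_1 ≡ −1, so 38 is not a witness.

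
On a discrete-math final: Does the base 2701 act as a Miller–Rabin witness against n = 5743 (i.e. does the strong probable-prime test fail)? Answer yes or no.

no

n − 1 = 5742 = 2^1 · 2871, so s = 1 and d = 2871.
By repeated squaring, 2701^2871 ≡ 5742 (mod 5743).
x_0 = 2701^2871 mod 5743 = 5742.
x_0 = 5742 ≡ −1, so 2701 is not a witness.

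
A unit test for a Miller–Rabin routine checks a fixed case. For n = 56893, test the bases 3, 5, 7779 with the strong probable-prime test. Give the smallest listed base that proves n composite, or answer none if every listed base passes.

none

n − 1 = 56892 = 2^2 · 14223, so s = 2 and d = 14223.
Base 3: x_0 = 3^14223 mod 56893 = 56892. x_0 = 56892 ≡ −1, so 3 is not a witness.
Base 5: x_0 = 5^14223 mod 56893 = 19251. x_0 is neither 1 nor 56892, so continue squaring. x_1 = 19251^2 mod 56893 = 56892. x_1 ≡ −1, so 5 is not a witness.
Base 7779: x_0 = 7779^14223 mod 56893 = 56892. x_0 = 56892 ≡ −1, so 7779 is not a witness.
No listed base is a witness for 56893.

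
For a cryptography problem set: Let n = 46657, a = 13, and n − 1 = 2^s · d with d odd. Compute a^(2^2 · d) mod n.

2184

n − 1 = 46656 = 2^6 · 729, so s = 6 and d = 729.
Repeated squaring mod 46657: 13^1 ≡ 13, 13^2 ≡ 169, 13^4 ≡ 28561, 13^8 ≡ 26390, 13^16 ≡ 29718, 13^32 ≡ 35828, 13^64 ≡ 18200, 13^128 ≡ 21957, 13^256 ≡ 3068, 13^512 ≡ 34567.
729 = 512 + 128 + 64 + 16 + 8 + 1, so 13^729 ≡ 34567·21957·18200·29718·26390·13 ≡ 35230 (mod 46657).
x_0 = 35230.
x_1 = 35230^2 mod 46657 = 30043.
x_2 = 30043^2 mod 46657 = 2184.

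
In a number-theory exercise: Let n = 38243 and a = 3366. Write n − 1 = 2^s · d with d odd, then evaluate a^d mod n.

n − 1 = 38242 = 2^1 · 19121, so s = 1 and d = 19121.
3366^19121 mod 38243 = 14163.

14163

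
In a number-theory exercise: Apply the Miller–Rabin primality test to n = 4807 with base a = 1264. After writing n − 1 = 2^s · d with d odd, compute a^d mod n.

4806

n − 1 = 4806 = 2^1 · 2403, so s = 1 and d = 2403.
Repeated squaring mod 4807: 1264^1 ≡ 1264, 1264^2 ≡ 1772, 1264^4 ≡ 1013, 1264^8 ≡ 2278, 1264^16 ≡ 2531, 1264^32 ≡ 3037, 1264^64 ≡ 3543, 1264^128 ≡ 1772, 1264^256 ≡ 1013, 1264^512 ≡ 2278, 1264^1024 ≡ 2531, 1264^2048 ≡ 3037.
2403 = 2048 + 256 + 64 + 32 + 2 + 1, so 1264^2403 ≡ 3037·1013·3543·3037·1772·1264 ≡ 4806 (mod 4807).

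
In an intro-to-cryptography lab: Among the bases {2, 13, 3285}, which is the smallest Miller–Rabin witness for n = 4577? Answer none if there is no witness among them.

n − 1 = 4576 = 2^5 · 143, so s = 5 and d = 143.
Base 2: x_0 = 2^143 mod 4577 = 162. x_0 is neither 1 nor 4576, so continue squaring. x_1 = 162^2 mod 4577 = 3359. x_2 = 3359^2 mod 4577 = 576. x_3 = 576^2 mod 4577 = 2232. x_4 = 2232^2 mod 4577 = 2048. Reached i = s−1 = 4 without hitting −1: 2 is a Miller–Rabin witness and 4577 is composite.
Base 13: x_0 = 13^143 mod 4577 = 576. x_0 is neither 1 nor 4576, so continue squaring. x_1 = 576^2 mod 4577 = 2232. x_2 = 2232^2 mod 4577 = 2048. x_3 = 2048^2 mod 4577 = 1772. x_4 = 1772^2 mod 4577 = 162. Reached i = s−1 = 4 without hitting −1: 13 is a Miller–Rabin witness and 4577 is composite.
Base 3285: x_0 = 3285^143 mod 4577 = 505. x_0 is neither 1 nor 4576, so continue squaring. x_1 = 505^2 mod 4577 = 3290. x_2 = 3290^2 mod 4577 = 4072. x_3 = 4072^2 mod 4577 = 3290. x_4 = 3290^2 mod 4577 = 4072. Reached i = s−1 = 4 without hitting −1: 3285 is a Miller–Rabin witness and 4577 is composite.
The smallest witness among the given bases is 2.

2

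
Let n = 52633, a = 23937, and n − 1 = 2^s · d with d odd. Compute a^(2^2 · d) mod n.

n − 1 = 52632 = 2^3 · 6579, so s = 3 and d = 6579.
x_0 = 23937^6579 mod 52633 = 15863.
x_1 = 15863^2 mod 52633 = 49029.
x_2 = 49029^2 mod 52633 = 41098.

41098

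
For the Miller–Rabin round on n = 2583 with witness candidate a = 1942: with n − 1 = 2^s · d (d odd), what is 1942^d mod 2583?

808

n − 1 = 2582 = 2^1 · 1291, so s = 1 and d = 1291.
1942^1291 mod 2583 = 808.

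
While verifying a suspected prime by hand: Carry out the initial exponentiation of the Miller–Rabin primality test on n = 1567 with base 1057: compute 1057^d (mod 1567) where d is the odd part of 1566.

1

n − 1 = 1566 = 2^1 · 783, so s = 1 and d = 783.
Repeated squaring mod 1567: 1057^1 ≡ 1057, 1057^2 ≡ 1545, 1057^4 ≡ 484, 1057^8 ≡ 773, 1057^16 ≡ 502, 1057^32 ≡ 1284, 1057^64 ≡ 172, 1057^128 ≡ 1378, 1057^256 ≡ 1247, 1057^512 ≡ 545.
783 = 512 + 256 + 8 + 4 + 2 + 1, so 1057^783 ≡ 545·1247·773·484·1545·1057 ≡ 1 (mod 1567).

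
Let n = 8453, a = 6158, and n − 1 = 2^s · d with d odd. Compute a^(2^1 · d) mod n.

1435

n − 1 = 8452 = 2^2 · 2113, so s = 2 and d = 2113.
x_0 = 6158^2113 mod 8453 = 3287.
x_1 = 3287^2 mod 8453 = 1435.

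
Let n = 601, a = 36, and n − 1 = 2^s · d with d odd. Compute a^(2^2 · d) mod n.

n − 1 = 600 = 2^3 · 75, so s = 3 and d = 75.
x_0 = 36^75 mod 601 = 1.
x_1 = 1^2 mod 601 = 1.
x_2 = 1^2 mod 601 = 1.

1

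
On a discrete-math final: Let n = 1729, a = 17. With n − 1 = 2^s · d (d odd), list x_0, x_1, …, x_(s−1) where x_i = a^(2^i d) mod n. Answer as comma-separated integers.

818, 1, 1, 1, 1, 1

n − 1 = 1728 = 2^6 · 27, so s = 6 and d = 27.
x_0 = 17^27 mod 1729 = 818.
x_1 = 818^2 mod 1729 = 1.
x_2 = 1^2 mod 1729 = 1.
x_3 = 1^2 mod 1729 = 1.
x_4 = 1^2 mod 1729 = 1.
x_5 = 1^2 mod 1729 = 1.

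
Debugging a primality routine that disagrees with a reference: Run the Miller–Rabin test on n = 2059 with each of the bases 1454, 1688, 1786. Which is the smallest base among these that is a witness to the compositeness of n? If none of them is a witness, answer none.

n − 1 = 2058 = 2^1 · 1029, so s = 1 and d = 1029.
Base 1454: x_0 = 1454^1029 mod 2059 = 2058. x_0 = 2058 ≡ −1, so 1454 is not a witness.
Base 1688: x_0 = 1688^1029 mod 2059 = 898. x_0 ∉ {1, 2058} and s = 1, so 1688 is a Miller–Rabin witness and 2059 is composite.
Base 1786: x_0 = 1786^1029 mod 2059 = 17. x_0 ∉ {1, 2058} and s = 1, so 1786 is a Miller–Rabin witness and 2059 is composite.
The smallest witness among the given bases is 1688.

1688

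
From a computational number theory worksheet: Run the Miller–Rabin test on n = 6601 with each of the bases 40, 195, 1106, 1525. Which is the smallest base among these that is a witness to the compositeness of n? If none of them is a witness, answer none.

1106

n − 1 = 6600 = 2^3 · 825, so s = 3 and d = 825.
Base 40: x_0 = 40^825 mod 6601 = 6600. x_0 = 6600 ≡ −1, so 40 is not a witness.
Base 195: x_0 = 195^825 mod 6601 = 6600. x_0 = 6600 ≡ −1, so 195 is not a witness.
Base 1106: x_0 = 1106^825 mod 6601 = 1680. x_0 is neither 1 nor 6600, so continue squaring. x_1 = 1680^2 mod 6601 = 3773. x_2 = 3773^2 mod 6601 = 3773. Reached i = s−1 = 2 without hitting −1: 1106 is a Miller–Rabin witness and 6601 is composite.
Base 1525: x_0 = 1525^825 mod 6601 = 3863. x_0 is neither 1 nor 6600, so continue squaring. x_1 = 3863^2 mod 6601 = 4509. x_2 = 4509^2 mod 6601 = 1. x_2 = 1 but x_1 ≠ ±1, a nontrivial square root of 1 — 1525 is a witness and 6601 is composite.
The smallest witness among the given bases is 1106.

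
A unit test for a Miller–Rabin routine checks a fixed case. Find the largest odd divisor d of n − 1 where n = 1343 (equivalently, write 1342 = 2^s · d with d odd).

Halving: 1342 → 671; 671 is odd.
So 1342 = 2^1 · 671.

671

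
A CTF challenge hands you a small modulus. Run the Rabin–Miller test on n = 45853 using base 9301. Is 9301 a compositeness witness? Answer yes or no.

n − 1 = 45852 = 2^2 · 11463, so s = 2 and d = 11463.
Repeated squaring mod 45853: 9301^1 ≡ 9301, 9301^2 ≡ 29843, 9301^4 ≡ 1830, 9301^8 ≡ 1631, 9301^16 ≡ 687, 9301^32 ≡ 13439, 9301^64 ≡ 37607, 9301^128 ≡ 42370, 9301^256 ≡ 26097, 9301^512 ≡ 44653, 9301^1024 ≡ 18557, 9301^2048 ≡ 6219, 9301^4096 ≡ 21882, 9301^8192 ≡ 24898.
11463 = 8192 + 2048 + 1024 + 128 + 64 + 4 + 2 + 1, so 9301^11463 ≡ 24898·6219·18557·42370·37607·1830·29843·9301 ≡ 1 (mod 45853).
x_0 = 9301^11463 mod 45853 = 1.
x_0 = 1, so 9301 is not a witness.

no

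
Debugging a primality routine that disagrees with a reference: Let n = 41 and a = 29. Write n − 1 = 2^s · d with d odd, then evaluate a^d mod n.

n − 1 = 40 = 2^3 · 5, so s = 3 and d = 5.
29^5 mod 41 = 38.

38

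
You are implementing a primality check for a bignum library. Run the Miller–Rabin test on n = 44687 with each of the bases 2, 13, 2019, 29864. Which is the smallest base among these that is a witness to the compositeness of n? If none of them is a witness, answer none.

n − 1 = 44686 = 2^1 · 22343, so s = 1 and d = 22343.
Base 2: x_0 = 2^22343 mod 44687 = 1. x_0 = 1, so 2 is not a witness.
Base 13: x_0 = 13^22343 mod 44687 = 44686. x_0 = 44686 ≡ −1, so 13 is not a witness.
Base 2019: x_0 = 2019^22343 mod 44687 = 44686. x_0 = 44686 ≡ −1, so 2019 is not a witness.
Base 29864: x_0 = 29864^22343 mod 44687 = 1. x_0 = 1, so 29864 is not a witness.
No listed base is a witness for 44687.

none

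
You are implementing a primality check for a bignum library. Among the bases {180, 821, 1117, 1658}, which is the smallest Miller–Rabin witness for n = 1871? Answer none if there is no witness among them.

none

n − 1 = 1870 = 2^1 · 935, so s = 1 and d = 935.
Base 180: x_0 = 180^935 mod 1871 = 1. x_0 = 1, so 180 is not a witness.
Base 821: x_0 = 821^935 mod 1871 = 1. x_0 = 1, so 821 is not a witness.
Base 1117: x_0 = 1117^935 mod 1871 = 1. x_0 = 1, so 1117 is not a witness.
Base 1658: x_0 = 1658^935 mod 1871 = 1. x_0 = 1, so 1658 is not a witness.
No listed base is a witness for 1871.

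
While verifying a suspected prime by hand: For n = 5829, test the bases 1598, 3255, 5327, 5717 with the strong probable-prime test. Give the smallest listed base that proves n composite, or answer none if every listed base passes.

n − 1 = 5828 = 2^2 · 1457, so s = 2 and d = 1457.
Base 1598: x_0 = 1598^1457 mod 5829 = 902. x_0 is neither 1 nor 5828, so continue squaring. x_1 = 902^2 mod 5829 = 3373. Reached i = s−1 = 1 without hitting −1: 1598 is a Miller–Rabin witness and 5829 is composite.
Base 3255: x_0 = 3255^1457 mod 5829 = 123. x_0 is neither 1 nor 5828, so continue squaring. x_1 = 123^2 mod 5829 = 3471. Reached i = s−1 = 1 without hitting −1: 3255 is a Miller–Rabin witness and 5829 is composite.
Base 5327: x_0 = 5327^1457 mod 5829 = 2456. x_0 is neither 1 nor 5828, so continue squaring. x_1 = 2456^2 mod 5829 = 4750. Reached i = s−1 = 1 without hitting −1: 5327 is a Miller–Rabin witness and 5829 is composite.
Base 5717: x_0 = 5717^1457 mod 5829 = 2672. x_0 is neither 1 nor 5828, so continue squaring. x_1 = 2672^2 mod 5829 = 4888. Reached i = s−1 = 1 without hitting −1: 5717 is a Miller–Rabin witness and 5829 is composite.
The smallest witness among the given bases is 1598.

1598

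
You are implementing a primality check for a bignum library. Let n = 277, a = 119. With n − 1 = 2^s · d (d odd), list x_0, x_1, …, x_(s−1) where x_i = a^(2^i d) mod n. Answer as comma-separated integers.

217, 276

n − 1 = 276 = 2^2 · 69, so s = 2 and d = 69.
x_0 = 119^69 mod 277 = 217.
x_1 = 217^2 mod 277 = 276.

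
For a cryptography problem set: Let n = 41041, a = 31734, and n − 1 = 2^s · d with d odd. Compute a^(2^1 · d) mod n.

n − 1 = 41040 = 2^4 · 2565, so s = 4 and d = 2565.
x_0 = 31734^2565 mod 41041 = 25871.
x_1 = 25871^2 mod 41041 = 12013.

12013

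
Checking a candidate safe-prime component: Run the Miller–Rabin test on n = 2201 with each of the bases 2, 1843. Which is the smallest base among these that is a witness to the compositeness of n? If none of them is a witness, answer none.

n − 1 = 2200 = 2^3 · 275, so s = 3 and d = 275.
Base 2: x_0 = 2^275 mod 2201 = 1582. x_0 is neither 1 nor 2200, so continue squaring. x_1 = 1582^2 mod 2201 = 187. x_2 = 187^2 mod 2201 = 1954. Reached i = s−1 = 2 without hitting −1: 2 is a Miller–Rabin witness and 2201 is composite.
Base 1843: x_0 = 1843^275 mod 2201 = 594. x_0 is neither 1 nor 2200, so continue squaring. x_1 = 594^2 mod 2201 = 676. x_2 = 676^2 mod 2201 = 1369. Reached i = s−1 = 2 without hitting −1: 1843 is a Miller–Rabin witness and 2201 is composite.
The smallest witness among the given bases is 2.

2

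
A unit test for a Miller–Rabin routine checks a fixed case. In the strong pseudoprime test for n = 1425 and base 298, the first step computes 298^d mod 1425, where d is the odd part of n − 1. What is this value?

763

n − 1 = 1424 = 2^4 · 89, so s = 4 and d = 89.
298^89 mod 1425 = 763.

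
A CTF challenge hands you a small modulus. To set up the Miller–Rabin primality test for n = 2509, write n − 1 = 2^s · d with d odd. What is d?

627

Halving: 2508 → 1254 → 627; 627 is odd.
So 2508 = 2^2 · 627.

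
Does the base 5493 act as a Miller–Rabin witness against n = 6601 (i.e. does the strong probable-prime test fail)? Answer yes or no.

no

n − 1 = 6600 = 2^3 · 825, so s = 3 and d = 825.
x_0 = 5493^825 mod 6601 = 6600.
x_0 = 6600 ≡ −1, so 5493 is not a witness.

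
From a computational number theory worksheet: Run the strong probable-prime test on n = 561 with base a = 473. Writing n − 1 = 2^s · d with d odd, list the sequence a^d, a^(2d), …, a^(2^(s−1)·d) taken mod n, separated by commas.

143, 253, 55, 220

n − 1 = 560 = 2^4 · 35, so s = 4 and d = 35.
x_0 = 473^35 mod 561 = 143.
x_1 = 143^2 mod 561 = 253.
x_2 = 253^2 mod 561 = 55.
x_3 = 55^2 mod 561 = 220.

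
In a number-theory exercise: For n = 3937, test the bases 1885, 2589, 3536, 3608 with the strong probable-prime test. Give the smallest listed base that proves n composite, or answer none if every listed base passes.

2589

n − 1 = 3936 = 2^5 · 123, so s = 5 and d = 123.
Base 1885: x_0 = 1885^123 mod 3937 = 1. x_0 = 1, so 1885 is not a witness.
Base 2589: x_0 = 2589^123 mod 3937 = 3910. x_0 is neither 1 nor 3936, so continue squaring. x_1 = 3910^2 mod 3937 = 729. x_2 = 729^2 mod 3937 = 3883. x_3 = 3883^2 mod 3937 = 2916. x_4 = 2916^2 mod 3937 = 3073. Reached i = s−1 = 4 without hitting −1: 2589 is a Miller–Rabin witness and 3937 is composite.
Base 3536: x_0 = 3536^123 mod 3937 = 2922. x_0 is neither 1 nor 3936, so continue squaring. x_1 = 2922^2 mod 3937 = 2668. x_2 = 2668^2 mod 3937 = 128. x_3 = 128^2 mod 3937 = 636. x_4 = 636^2 mod 3937 = 2922. Reached i = s−1 = 4 without hitting −1: 3536 is a Miller–Rabin witness and 3937 is composite.
Base 3608: x_0 = 3608^123 mod 3937 = 488. x_0 is neither 1 nor 3936, so continue squaring. x_1 = 488^2 mod 3937 = 1924. x_2 = 1924^2 mod 3937 = 996. x_3 = 996^2 mod 3937 = 3829. x_4 = 3829^2 mod 3937 = 3790. Reached i = s−1 = 4 without hitting −1: 3608 is a Miller–Rabin witness and 3937 is composite.
The smallest witness among the given bases is 2589.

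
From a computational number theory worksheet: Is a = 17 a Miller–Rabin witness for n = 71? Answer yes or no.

n − 1 = 70 = 2^1 · 35, so s = 1 and d = 35.
Repeated squaring mod 71: 17^1 ≡ 17, 17^2 ≡ 5, 17^4 ≡ 25, 17^8 ≡ 57, 17^16 ≡ 54, 17^32 ≡ 5.
35 = 32 + 2 + 1, so 17^35 ≡ 5·5·17 ≡ 70 (mod 71).
x_0 = 17^35 mod 71 = 70.
x_0 = 70 ≡ −1, so 17 is not a witness.

no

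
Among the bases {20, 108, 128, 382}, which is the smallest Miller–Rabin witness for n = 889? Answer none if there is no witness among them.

none

n − 1 = 888 = 2^3 · 111, so s = 3 and d = 111.
Base 20: x_0 = 20^111 mod 889 = 888. x_0 = 888 ≡ −1, so 20 is not a witness.
Base 108: x_0 = 108^111 mod 889 = 888. x_0 = 888 ≡ −1, so 108 is not a witness.
Base 128: x_0 = 128^111 mod 889 = 1. x_0 = 1, so 128 is not a witness.
Base 382: x_0 = 382^111 mod 889 = 1. x_0 = 1, so 382 is not a witness.
No listed base is a witness for 889.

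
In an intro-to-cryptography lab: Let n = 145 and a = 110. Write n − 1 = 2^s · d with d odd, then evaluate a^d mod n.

65

n − 1 = 144 = 2^4 · 9, so s = 4 and d = 9.
Repeated squaring mod 145: 110^1 ≡ 110, 110^2 ≡ 65, 110^4 ≡ 20, 110^8 ≡ 110.
9 = 8 + 1, so 110^9 ≡ 110·110 ≡ 65 (mod 145).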